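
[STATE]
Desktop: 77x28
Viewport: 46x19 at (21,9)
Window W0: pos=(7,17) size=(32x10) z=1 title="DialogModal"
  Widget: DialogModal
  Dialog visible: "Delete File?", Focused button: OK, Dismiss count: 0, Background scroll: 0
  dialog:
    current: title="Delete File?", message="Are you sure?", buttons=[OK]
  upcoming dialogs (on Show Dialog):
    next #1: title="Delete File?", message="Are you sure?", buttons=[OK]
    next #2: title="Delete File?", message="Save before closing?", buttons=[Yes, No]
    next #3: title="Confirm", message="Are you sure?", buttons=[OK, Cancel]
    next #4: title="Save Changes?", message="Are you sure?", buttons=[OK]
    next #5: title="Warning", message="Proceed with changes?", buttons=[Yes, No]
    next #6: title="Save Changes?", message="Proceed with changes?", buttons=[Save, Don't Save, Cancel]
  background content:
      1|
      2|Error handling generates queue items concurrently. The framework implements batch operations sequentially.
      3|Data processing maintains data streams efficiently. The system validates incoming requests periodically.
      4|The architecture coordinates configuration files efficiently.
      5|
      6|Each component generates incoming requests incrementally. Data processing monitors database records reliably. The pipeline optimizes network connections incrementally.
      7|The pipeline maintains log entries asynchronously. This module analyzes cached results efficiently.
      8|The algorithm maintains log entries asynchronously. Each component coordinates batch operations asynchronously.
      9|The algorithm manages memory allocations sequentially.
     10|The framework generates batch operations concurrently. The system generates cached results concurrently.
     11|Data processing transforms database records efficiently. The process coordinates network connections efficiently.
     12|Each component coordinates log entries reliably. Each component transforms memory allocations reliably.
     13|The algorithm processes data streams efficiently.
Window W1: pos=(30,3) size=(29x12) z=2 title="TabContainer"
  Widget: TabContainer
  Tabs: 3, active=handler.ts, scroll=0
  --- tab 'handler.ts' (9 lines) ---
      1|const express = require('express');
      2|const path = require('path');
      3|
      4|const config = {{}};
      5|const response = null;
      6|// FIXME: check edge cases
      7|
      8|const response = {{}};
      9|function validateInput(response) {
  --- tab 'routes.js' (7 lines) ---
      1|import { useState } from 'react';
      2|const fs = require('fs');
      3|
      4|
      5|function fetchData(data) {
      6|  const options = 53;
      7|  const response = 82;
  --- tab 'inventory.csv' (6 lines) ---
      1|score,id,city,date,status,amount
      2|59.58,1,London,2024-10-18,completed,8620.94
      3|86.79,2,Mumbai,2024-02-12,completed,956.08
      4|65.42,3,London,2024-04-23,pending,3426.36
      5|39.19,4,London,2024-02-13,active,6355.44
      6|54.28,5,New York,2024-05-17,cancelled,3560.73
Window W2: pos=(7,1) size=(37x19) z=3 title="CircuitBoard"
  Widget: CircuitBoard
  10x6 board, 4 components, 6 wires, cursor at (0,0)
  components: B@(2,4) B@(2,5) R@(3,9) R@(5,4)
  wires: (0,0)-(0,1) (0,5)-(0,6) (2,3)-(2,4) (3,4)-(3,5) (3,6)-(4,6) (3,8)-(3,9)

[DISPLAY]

   · ─ B   B          ┃require('path'┃        
                      ┃              ┃        
       · ─ ·   ·      ┃= {{}};       ┃        
               │      ┃e = null;     ┃        
               ·      ┃ck edge cases ┃        
                      ┃━━━━━━━━━━━━━━┛        
       R              ┃                       
                      ┃                       
                      ┃                       
                      ┃                       
━━━━━━━━━━━━━━━━━━━━━━┛                       
─────────┐       ┃                            
te File? │s queue┃                            
ou sure? │ns data┃                            
[OK]     │nates c┃                            
─────────┘       ┃                            
t generates incom┃                            
━━━━━━━━━━━━━━━━━┛                            
                                              


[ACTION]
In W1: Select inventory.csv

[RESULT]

   · ─ B   B          ┃n,2024-10-18,c┃        
                      ┃i,2024-02-12,c┃        
       · ─ ·   ·      ┃n,2024-04-23,p┃        
               │      ┃n,2024-02-13,a┃        
               ·      ┃ork,2024-05-17┃        
                      ┃━━━━━━━━━━━━━━┛        
       R              ┃                       
                      ┃                       
                      ┃                       
                      ┃                       
━━━━━━━━━━━━━━━━━━━━━━┛                       
─────────┐       ┃                            
te File? │s queue┃                            
ou sure? │ns data┃                            
[OK]     │nates c┃                            
─────────┘       ┃                            
t generates incom┃                            
━━━━━━━━━━━━━━━━━┛                            
                                              


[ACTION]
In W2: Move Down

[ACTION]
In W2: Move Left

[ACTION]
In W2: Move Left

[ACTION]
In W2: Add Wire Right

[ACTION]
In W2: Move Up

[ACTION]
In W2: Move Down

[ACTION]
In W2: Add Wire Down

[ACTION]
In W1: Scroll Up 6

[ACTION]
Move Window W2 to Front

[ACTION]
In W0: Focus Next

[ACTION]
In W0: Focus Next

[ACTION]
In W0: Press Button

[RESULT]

   · ─ B   B          ┃n,2024-10-18,c┃        
                      ┃i,2024-02-12,c┃        
       · ─ ·   ·      ┃n,2024-04-23,p┃        
               │      ┃n,2024-02-13,a┃        
               ·      ┃ork,2024-05-17┃        
                      ┃━━━━━━━━━━━━━━┛        
       R              ┃                       
                      ┃                       
                      ┃                       
                      ┃                       
━━━━━━━━━━━━━━━━━━━━━━┛                       
                 ┃                            
g generates queue┃                            
ng maintains data┃                            
ure coordinates c┃                            
                 ┃                            
t generates incom┃                            
━━━━━━━━━━━━━━━━━┛                            
                                              


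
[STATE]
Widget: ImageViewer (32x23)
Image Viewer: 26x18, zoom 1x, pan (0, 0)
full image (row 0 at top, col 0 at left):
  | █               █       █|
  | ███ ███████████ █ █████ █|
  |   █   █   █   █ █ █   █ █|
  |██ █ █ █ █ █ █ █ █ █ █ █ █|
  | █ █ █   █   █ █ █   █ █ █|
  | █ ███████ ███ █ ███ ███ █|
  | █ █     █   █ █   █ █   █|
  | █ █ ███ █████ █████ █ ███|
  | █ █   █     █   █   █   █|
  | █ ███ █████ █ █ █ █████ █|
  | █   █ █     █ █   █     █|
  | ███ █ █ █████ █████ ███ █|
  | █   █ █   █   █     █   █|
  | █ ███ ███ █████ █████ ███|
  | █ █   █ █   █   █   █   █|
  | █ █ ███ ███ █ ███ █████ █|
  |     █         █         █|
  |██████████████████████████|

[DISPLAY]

 █               █       █      
 ███ ███████████ █ █████ █      
   █   █   █   █ █ █   █ █      
██ █ █ █ █ █ █ █ █ █ █ █ █      
 █ █ █   █   █ █ █   █ █ █      
 █ ███████ ███ █ ███ ███ █      
 █ █     █   █ █   █ █   █      
 █ █ ███ █████ █████ █ ███      
 █ █   █     █   █   █   █      
 █ ███ █████ █ █ █ █████ █      
 █   █ █     █ █   █     █      
 ███ █ █ █████ █████ ███ █      
 █   █ █   █   █     █   █      
 █ ███ ███ █████ █████ ███      
 █ █   █ █   █   █   █   █      
 █ █ ███ ███ █ ███ █████ █      
     █         █         █      
██████████████████████████      
                                
                                
                                
                                
                                


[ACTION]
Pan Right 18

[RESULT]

       █                        
 █████ █                        
 █   █ █                        
 █ █ █ █                        
   █ █ █                        
██ ███ █                        
 █ █   █                        
██ █ ███                        
   █   █                        
 █████ █                        
 █     █                        
██ ███ █                        
   █   █                        
████ ███                        
   █   █                        
 █████ █                        
       █                        
████████                        
                                
                                
                                
                                
                                


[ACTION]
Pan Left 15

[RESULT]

              █       █         
█ ███████████ █ █████ █         
█   █   █   █ █ █   █ █         
█ █ █ █ █ █ █ █ █ █ █ █         
█ █   █   █ █ █   █ █ █         
███████ ███ █ ███ ███ █         
█     █   █ █   █ █   █         
█ ███ █████ █████ █ ███         
█   █     █   █   █   █         
███ █████ █ █ █ █████ █         
  █ █     █ █   █     █         
█ █ █ █████ █████ ███ █         
  █ █   █   █     █   █         
███ ███ █████ █████ ███         
█   █ █   █   █   █   █         
█ ███ ███ █ ███ █████ █         
  █         █         █         
███████████████████████         
                                
                                
                                
                                
                                


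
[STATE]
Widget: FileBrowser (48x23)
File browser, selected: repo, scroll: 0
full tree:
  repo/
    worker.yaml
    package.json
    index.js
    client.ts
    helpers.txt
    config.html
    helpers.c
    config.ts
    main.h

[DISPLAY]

> [-] repo/                                     
    worker.yaml                                 
    package.json                                
    index.js                                    
    client.ts                                   
    helpers.txt                                 
    config.html                                 
    helpers.c                                   
    config.ts                                   
    main.h                                      
                                                
                                                
                                                
                                                
                                                
                                                
                                                
                                                
                                                
                                                
                                                
                                                
                                                


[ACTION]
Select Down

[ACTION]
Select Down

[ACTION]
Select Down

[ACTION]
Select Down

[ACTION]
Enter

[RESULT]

  [-] repo/                                     
    worker.yaml                                 
    package.json                                
    index.js                                    
  > client.ts                                   
    helpers.txt                                 
    config.html                                 
    helpers.c                                   
    config.ts                                   
    main.h                                      
                                                
                                                
                                                
                                                
                                                
                                                
                                                
                                                
                                                
                                                
                                                
                                                
                                                


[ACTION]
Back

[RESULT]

> [+] repo/                                     
                                                
                                                
                                                
                                                
                                                
                                                
                                                
                                                
                                                
                                                
                                                
                                                
                                                
                                                
                                                
                                                
                                                
                                                
                                                
                                                
                                                
                                                


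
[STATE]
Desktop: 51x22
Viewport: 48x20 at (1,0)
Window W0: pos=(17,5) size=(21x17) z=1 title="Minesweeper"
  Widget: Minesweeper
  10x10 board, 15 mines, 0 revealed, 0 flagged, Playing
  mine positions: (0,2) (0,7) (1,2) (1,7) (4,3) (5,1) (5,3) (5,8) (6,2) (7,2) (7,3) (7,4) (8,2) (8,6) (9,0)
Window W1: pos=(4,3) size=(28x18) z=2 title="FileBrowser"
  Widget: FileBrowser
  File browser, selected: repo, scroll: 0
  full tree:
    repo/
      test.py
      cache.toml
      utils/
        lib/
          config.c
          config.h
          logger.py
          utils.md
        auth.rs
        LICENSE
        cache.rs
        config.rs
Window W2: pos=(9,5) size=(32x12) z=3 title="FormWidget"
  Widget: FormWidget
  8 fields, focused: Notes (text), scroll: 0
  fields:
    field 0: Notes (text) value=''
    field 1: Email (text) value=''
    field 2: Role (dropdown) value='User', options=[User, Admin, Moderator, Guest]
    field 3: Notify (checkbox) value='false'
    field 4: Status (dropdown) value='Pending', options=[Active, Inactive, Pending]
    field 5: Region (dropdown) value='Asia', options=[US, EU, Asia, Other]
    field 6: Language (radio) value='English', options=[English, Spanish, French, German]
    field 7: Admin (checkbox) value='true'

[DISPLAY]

                                                
                                                
                                                
   ┏━━━━━━━━━━━━━━━━━━━━━━━━━━┓                 
   ┃ FileBrowser              ┃                 
   ┠────┏━━━━━━━━━━━━━━━━━━━━━━━━━━━━━━┓        
   ┃> [-┃ FormWidget                   ┃        
   ┃    ┠──────────────────────────────┨        
   ┃    ┃> Notes:      [              ]┃        
   ┃    ┃  Email:      [              ]┃        
   ┃    ┃  Role:       [User         ▼]┃        
   ┃    ┃  Notify:     [ ]             ┃        
   ┃    ┃  Status:     [Pending      ▼]┃        
   ┃    ┃  Region:     [Asia         ▼]┃        
   ┃    ┃  Language:   (●) English  ( )┃        
   ┃    ┃  Admin:      [x]             ┃        
   ┃    ┗━━━━━━━━━━━━━━━━━━━━━━━━━━━━━━┛        
   ┃                          ┃     ┃           
   ┃                          ┃     ┃           
   ┃                          ┃     ┃           


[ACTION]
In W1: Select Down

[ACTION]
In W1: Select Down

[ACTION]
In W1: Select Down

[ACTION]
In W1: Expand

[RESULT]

                                                
                                                
                                                
   ┏━━━━━━━━━━━━━━━━━━━━━━━━━━┓                 
   ┃ FileBrowser              ┃                 
   ┠────┏━━━━━━━━━━━━━━━━━━━━━━━━━━━━━━┓        
   ┃  [-┃ FormWidget                   ┃        
   ┃    ┠──────────────────────────────┨        
   ┃    ┃> Notes:      [              ]┃        
   ┃  > ┃  Email:      [              ]┃        
   ┃    ┃  Role:       [User         ▼]┃        
   ┃    ┃  Notify:     [ ]             ┃        
   ┃    ┃  Status:     [Pending      ▼]┃        
   ┃    ┃  Region:     [Asia         ▼]┃        
   ┃    ┃  Language:   (●) English  ( )┃        
   ┃    ┃  Admin:      [x]             ┃        
   ┃    ┗━━━━━━━━━━━━━━━━━━━━━━━━━━━━━━┛        
   ┃                          ┃     ┃           
   ┃                          ┃     ┃           
   ┃                          ┃     ┃           


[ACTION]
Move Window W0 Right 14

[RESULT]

                                                
                                                
                                                
   ┏━━━━━━━━━━━━━━━━━━━━━━━━━━┓                 
   ┃ FileBrowser              ┃                 
   ┠────┏━━━━━━━━━━━━━━━━━━━━━━━━━━━━━━┓━━━━━━━━
   ┃  [-┃ FormWidget                   ┃er      
   ┃    ┠──────────────────────────────┨────────
   ┃    ┃> Notes:      [              ]┃        
   ┃  > ┃  Email:      [              ]┃        
   ┃    ┃  Role:       [User         ▼]┃        
   ┃    ┃  Notify:     [ ]             ┃        
   ┃    ┃  Status:     [Pending      ▼]┃        
   ┃    ┃  Region:     [Asia         ▼]┃        
   ┃    ┃  Language:   (●) English  ( )┃        
   ┃    ┃  Admin:      [x]             ┃        
   ┃    ┗━━━━━━━━━━━━━━━━━━━━━━━━━━━━━━┛        
   ┃                          ┃■■■■■■■■■        
   ┃                          ┃                 
   ┃                          ┃                 


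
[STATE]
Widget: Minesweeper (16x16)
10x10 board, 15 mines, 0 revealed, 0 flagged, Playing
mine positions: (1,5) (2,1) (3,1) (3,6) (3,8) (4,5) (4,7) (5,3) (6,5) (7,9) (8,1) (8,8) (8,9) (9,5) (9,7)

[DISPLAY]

■■■■■■■■■■      
■■■■■■■■■■      
■■■■■■■■■■      
■■■■■■■■■■      
■■■■■■■■■■      
■■■■■■■■■■      
■■■■■■■■■■      
■■■■■■■■■■      
■■■■■■■■■■      
■■■■■■■■■■      
                
                
                
                
                
                


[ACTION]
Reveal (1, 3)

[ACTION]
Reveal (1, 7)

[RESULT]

    1■1         
111 1■1         
■■2 1■2211      
■■2 1■■■■■      
■■212■■■■■      
■■■■■■■■■■      
■■■■■■■■■■      
■■■■■■■■■■      
■■■■■■■■■■      
■■■■■■■■■■      
                
                
                
                
                
                


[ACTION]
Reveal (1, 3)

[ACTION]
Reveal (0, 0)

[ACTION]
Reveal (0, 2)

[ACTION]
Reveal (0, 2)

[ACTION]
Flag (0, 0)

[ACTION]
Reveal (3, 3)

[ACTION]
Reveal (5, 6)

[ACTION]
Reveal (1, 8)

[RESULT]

    1■1         
111 1■1         
■■2 1■2211      
■■2 1■■■■■      
■■212■■■■■      
■■■■■■3■■■      
■■■■■■■■■■      
■■■■■■■■■■      
■■■■■■■■■■      
■■■■■■■■■■      
                
                
                
                
                
                


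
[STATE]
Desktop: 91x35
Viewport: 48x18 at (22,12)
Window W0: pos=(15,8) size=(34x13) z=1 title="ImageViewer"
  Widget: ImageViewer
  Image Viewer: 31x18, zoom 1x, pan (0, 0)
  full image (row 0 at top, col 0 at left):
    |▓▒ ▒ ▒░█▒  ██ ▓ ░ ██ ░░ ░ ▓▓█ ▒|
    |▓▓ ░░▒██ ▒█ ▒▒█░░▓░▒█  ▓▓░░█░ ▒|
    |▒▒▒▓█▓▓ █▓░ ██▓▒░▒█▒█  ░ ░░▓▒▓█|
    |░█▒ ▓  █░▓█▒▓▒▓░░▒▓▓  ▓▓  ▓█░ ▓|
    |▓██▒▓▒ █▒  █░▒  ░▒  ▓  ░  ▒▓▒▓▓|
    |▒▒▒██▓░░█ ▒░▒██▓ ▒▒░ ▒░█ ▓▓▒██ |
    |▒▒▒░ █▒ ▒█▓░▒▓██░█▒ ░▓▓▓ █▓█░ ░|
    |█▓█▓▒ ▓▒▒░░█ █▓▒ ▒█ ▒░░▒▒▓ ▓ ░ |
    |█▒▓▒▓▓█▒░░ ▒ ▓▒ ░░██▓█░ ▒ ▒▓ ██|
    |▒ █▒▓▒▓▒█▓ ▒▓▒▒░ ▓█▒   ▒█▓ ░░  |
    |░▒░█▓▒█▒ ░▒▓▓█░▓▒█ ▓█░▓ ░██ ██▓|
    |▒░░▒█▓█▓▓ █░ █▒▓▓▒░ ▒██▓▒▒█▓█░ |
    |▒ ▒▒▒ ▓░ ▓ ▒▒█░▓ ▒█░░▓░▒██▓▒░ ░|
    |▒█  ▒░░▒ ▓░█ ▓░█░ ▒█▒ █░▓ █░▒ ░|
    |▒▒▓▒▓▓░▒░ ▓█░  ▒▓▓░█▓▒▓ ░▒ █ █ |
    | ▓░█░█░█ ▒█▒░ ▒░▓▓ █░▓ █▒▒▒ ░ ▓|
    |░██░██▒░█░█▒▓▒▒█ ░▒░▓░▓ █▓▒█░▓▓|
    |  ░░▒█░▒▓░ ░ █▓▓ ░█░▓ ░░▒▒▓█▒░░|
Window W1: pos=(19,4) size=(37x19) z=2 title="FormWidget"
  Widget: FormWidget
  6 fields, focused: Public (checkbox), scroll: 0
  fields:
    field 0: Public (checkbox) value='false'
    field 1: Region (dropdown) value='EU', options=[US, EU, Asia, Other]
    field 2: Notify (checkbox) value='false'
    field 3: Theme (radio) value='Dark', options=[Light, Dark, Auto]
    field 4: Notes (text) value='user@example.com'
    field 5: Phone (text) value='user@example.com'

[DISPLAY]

Phone:      [user@example.com   ]┃              
                                 ┃              
                                 ┃              
                                 ┃              
                                 ┃              
                                 ┃              
                                 ┃              
                                 ┃              
                                 ┃              
                                 ┃              
━━━━━━━━━━━━━━━━━━━━━━━━━━━━━━━━━┛              
                                                
                                                
                                                
                                                
                                                
                                                
                                                


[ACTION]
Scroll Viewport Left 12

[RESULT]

     ┃▓▓ ┃  Phone:      [user@example.com   ]┃  
     ┃▒▒▒┃                                   ┃  
     ┃░█▒┃                                   ┃  
     ┃▓██┃                                   ┃  
     ┃▒▒▒┃                                   ┃  
     ┃▒▒▒┃                                   ┃  
     ┃█▓█┃                                   ┃  
     ┃█▒▓┃                                   ┃  
     ┗━━━┃                                   ┃  
         ┃                                   ┃  
         ┗━━━━━━━━━━━━━━━━━━━━━━━━━━━━━━━━━━━┛  
                                                
                                                
                                                
                                                
                                                
                                                
                                                


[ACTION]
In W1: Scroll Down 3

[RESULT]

     ┃▓▓ ┃                                   ┃  
     ┃▒▒▒┃                                   ┃  
     ┃░█▒┃                                   ┃  
     ┃▓██┃                                   ┃  
     ┃▒▒▒┃                                   ┃  
     ┃▒▒▒┃                                   ┃  
     ┃█▓█┃                                   ┃  
     ┃█▒▓┃                                   ┃  
     ┗━━━┃                                   ┃  
         ┃                                   ┃  
         ┗━━━━━━━━━━━━━━━━━━━━━━━━━━━━━━━━━━━┛  
                                                
                                                
                                                
                                                
                                                
                                                
                                                


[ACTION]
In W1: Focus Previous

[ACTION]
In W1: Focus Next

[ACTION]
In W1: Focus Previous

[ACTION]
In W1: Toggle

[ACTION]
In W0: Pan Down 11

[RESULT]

     ┃▒ ▒┃                                   ┃  
     ┃▒█ ┃                                   ┃  
     ┃▒▒▓┃                                   ┃  
     ┃ ▓░┃                                   ┃  
     ┃░██┃                                   ┃  
     ┃  ░┃                                   ┃  
     ┃   ┃                                   ┃  
     ┃   ┃                                   ┃  
     ┗━━━┃                                   ┃  
         ┃                                   ┃  
         ┗━━━━━━━━━━━━━━━━━━━━━━━━━━━━━━━━━━━┛  
                                                
                                                
                                                
                                                
                                                
                                                
                                                


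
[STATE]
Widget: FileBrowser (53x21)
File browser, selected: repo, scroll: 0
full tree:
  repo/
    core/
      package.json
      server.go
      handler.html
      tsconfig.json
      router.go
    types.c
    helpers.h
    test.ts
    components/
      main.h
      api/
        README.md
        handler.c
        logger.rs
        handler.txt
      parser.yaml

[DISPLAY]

> [-] repo/                                          
    [+] core/                                        
    types.c                                          
    helpers.h                                        
    test.ts                                          
    [+] components/                                  
                                                     
                                                     
                                                     
                                                     
                                                     
                                                     
                                                     
                                                     
                                                     
                                                     
                                                     
                                                     
                                                     
                                                     
                                                     


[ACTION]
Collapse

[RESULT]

> [+] repo/                                          
                                                     
                                                     
                                                     
                                                     
                                                     
                                                     
                                                     
                                                     
                                                     
                                                     
                                                     
                                                     
                                                     
                                                     
                                                     
                                                     
                                                     
                                                     
                                                     
                                                     


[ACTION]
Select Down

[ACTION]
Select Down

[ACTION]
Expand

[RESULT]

> [-] repo/                                          
    [+] core/                                        
    types.c                                          
    helpers.h                                        
    test.ts                                          
    [+] components/                                  
                                                     
                                                     
                                                     
                                                     
                                                     
                                                     
                                                     
                                                     
                                                     
                                                     
                                                     
                                                     
                                                     
                                                     
                                                     


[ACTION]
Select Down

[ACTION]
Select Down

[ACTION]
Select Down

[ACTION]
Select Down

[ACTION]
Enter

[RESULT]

  [-] repo/                                          
    [+] core/                                        
    types.c                                          
    helpers.h                                        
  > test.ts                                          
    [+] components/                                  
                                                     
                                                     
                                                     
                                                     
                                                     
                                                     
                                                     
                                                     
                                                     
                                                     
                                                     
                                                     
                                                     
                                                     
                                                     


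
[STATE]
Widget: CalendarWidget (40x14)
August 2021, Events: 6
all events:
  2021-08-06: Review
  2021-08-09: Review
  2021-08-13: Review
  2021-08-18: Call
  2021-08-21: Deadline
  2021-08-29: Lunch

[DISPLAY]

              August 2021               
Mo Tu We Th Fr Sa Su                    
                   1                    
 2  3  4  5  6*  7  8                   
 9* 10 11 12 13* 14 15                  
16 17 18* 19 20 21* 22                  
23 24 25 26 27 28 29*                   
30 31                                   
                                        
                                        
                                        
                                        
                                        
                                        


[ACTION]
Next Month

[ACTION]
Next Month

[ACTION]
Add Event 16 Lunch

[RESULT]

              October 2021              
Mo Tu We Th Fr Sa Su                    
             1  2  3                    
 4  5  6  7  8  9 10                    
11 12 13 14 15 16* 17                   
18 19 20 21 22 23 24                    
25 26 27 28 29 30 31                    
                                        
                                        
                                        
                                        
                                        
                                        
                                        


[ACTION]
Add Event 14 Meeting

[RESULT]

              October 2021              
Mo Tu We Th Fr Sa Su                    
             1  2  3                    
 4  5  6  7  8  9 10                    
11 12 13 14* 15 16* 17                  
18 19 20 21 22 23 24                    
25 26 27 28 29 30 31                    
                                        
                                        
                                        
                                        
                                        
                                        
                                        


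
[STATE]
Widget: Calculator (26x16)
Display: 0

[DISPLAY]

                         0
┌───┬───┬───┬───┐         
│ 7 │ 8 │ 9 │ ÷ │         
├───┼───┼───┼───┤         
│ 4 │ 5 │ 6 │ × │         
├───┼───┼───┼───┤         
│ 1 │ 2 │ 3 │ - │         
├───┼───┼───┼───┤         
│ 0 │ . │ = │ + │         
├───┼───┼───┼───┤         
│ C │ MC│ MR│ M+│         
└───┴───┴───┴───┘         
                          
                          
                          
                          


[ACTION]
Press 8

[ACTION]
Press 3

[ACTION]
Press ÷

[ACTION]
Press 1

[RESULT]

                         1
┌───┬───┬───┬───┐         
│ 7 │ 8 │ 9 │ ÷ │         
├───┼───┼───┼───┤         
│ 4 │ 5 │ 6 │ × │         
├───┼───┼───┼───┤         
│ 1 │ 2 │ 3 │ - │         
├───┼───┼───┼───┤         
│ 0 │ . │ = │ + │         
├───┼───┼───┼───┤         
│ C │ MC│ MR│ M+│         
└───┴───┴───┴───┘         
                          
                          
                          
                          


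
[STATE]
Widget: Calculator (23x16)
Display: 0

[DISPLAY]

                      0
┌───┬───┬───┬───┐      
│ 7 │ 8 │ 9 │ ÷ │      
├───┼───┼───┼───┤      
│ 4 │ 5 │ 6 │ × │      
├───┼───┼───┼───┤      
│ 1 │ 2 │ 3 │ - │      
├───┼───┼───┼───┤      
│ 0 │ . │ = │ + │      
├───┼───┼───┼───┤      
│ C │ MC│ MR│ M+│      
└───┴───┴───┴───┘      
                       
                       
                       
                       


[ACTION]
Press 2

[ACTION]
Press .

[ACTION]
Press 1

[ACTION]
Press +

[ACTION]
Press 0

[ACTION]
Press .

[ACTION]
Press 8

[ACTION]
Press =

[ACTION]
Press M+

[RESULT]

                    2.9
┌───┬───┬───┬───┐      
│ 7 │ 8 │ 9 │ ÷ │      
├───┼───┼───┼───┤      
│ 4 │ 5 │ 6 │ × │      
├───┼───┼───┼───┤      
│ 1 │ 2 │ 3 │ - │      
├───┼───┼───┼───┤      
│ 0 │ . │ = │ + │      
├───┼───┼───┼───┤      
│ C │ MC│ MR│ M+│      
└───┴───┴───┴───┘      
                       
                       
                       
                       


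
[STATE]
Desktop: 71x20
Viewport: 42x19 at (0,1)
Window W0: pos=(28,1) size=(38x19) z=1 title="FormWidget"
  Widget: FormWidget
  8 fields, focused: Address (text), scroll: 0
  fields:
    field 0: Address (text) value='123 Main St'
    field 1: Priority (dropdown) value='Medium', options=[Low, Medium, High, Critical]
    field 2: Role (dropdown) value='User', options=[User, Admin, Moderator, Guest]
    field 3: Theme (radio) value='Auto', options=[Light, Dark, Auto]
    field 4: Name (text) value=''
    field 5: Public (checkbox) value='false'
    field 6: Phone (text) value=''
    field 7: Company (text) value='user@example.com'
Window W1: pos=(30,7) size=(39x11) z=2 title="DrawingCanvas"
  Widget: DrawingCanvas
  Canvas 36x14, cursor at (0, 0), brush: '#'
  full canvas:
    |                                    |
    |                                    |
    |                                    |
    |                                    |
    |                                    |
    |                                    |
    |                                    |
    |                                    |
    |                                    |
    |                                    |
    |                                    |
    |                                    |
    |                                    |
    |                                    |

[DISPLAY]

                            ┏━━━━━━━━━━━━━
                            ┃ FormWidget  
                            ┠─────────────
                            ┃> Address:   
                            ┃  Priority:  
                            ┃  Role:      
                            ┃ ┏━━━━━━━━━━━
                            ┃ ┃ DrawingCan
                            ┃ ┠───────────
                            ┃ ┃+          
                            ┃ ┃           
                            ┃ ┃           
                            ┃ ┃           
                            ┃ ┃           
                            ┃ ┃           
                            ┃ ┃           
                            ┃ ┗━━━━━━━━━━━
                            ┃             
                            ┗━━━━━━━━━━━━━


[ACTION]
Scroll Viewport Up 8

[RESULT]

                                          
                            ┏━━━━━━━━━━━━━
                            ┃ FormWidget  
                            ┠─────────────
                            ┃> Address:   
                            ┃  Priority:  
                            ┃  Role:      
                            ┃ ┏━━━━━━━━━━━
                            ┃ ┃ DrawingCan
                            ┃ ┠───────────
                            ┃ ┃+          
                            ┃ ┃           
                            ┃ ┃           
                            ┃ ┃           
                            ┃ ┃           
                            ┃ ┃           
                            ┃ ┃           
                            ┃ ┗━━━━━━━━━━━
                            ┃             


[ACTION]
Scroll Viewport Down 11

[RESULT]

                            ┏━━━━━━━━━━━━━
                            ┃ FormWidget  
                            ┠─────────────
                            ┃> Address:   
                            ┃  Priority:  
                            ┃  Role:      
                            ┃ ┏━━━━━━━━━━━
                            ┃ ┃ DrawingCan
                            ┃ ┠───────────
                            ┃ ┃+          
                            ┃ ┃           
                            ┃ ┃           
                            ┃ ┃           
                            ┃ ┃           
                            ┃ ┃           
                            ┃ ┃           
                            ┃ ┗━━━━━━━━━━━
                            ┃             
                            ┗━━━━━━━━━━━━━
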